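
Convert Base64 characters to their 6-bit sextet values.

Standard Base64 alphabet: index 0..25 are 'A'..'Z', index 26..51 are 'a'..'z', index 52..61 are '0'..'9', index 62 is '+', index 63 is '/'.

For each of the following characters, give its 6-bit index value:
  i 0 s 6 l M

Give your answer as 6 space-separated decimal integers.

'i': a..z range, 26 + ord('i') − ord('a') = 34
'0': 0..9 range, 52 + ord('0') − ord('0') = 52
's': a..z range, 26 + ord('s') − ord('a') = 44
'6': 0..9 range, 52 + ord('6') − ord('0') = 58
'l': a..z range, 26 + ord('l') − ord('a') = 37
'M': A..Z range, ord('M') − ord('A') = 12

Answer: 34 52 44 58 37 12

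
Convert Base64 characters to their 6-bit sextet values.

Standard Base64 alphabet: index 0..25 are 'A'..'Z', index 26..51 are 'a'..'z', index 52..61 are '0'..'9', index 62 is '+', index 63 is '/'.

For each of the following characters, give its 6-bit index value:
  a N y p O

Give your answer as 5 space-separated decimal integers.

'a': a..z range, 26 + ord('a') − ord('a') = 26
'N': A..Z range, ord('N') − ord('A') = 13
'y': a..z range, 26 + ord('y') − ord('a') = 50
'p': a..z range, 26 + ord('p') − ord('a') = 41
'O': A..Z range, ord('O') − ord('A') = 14

Answer: 26 13 50 41 14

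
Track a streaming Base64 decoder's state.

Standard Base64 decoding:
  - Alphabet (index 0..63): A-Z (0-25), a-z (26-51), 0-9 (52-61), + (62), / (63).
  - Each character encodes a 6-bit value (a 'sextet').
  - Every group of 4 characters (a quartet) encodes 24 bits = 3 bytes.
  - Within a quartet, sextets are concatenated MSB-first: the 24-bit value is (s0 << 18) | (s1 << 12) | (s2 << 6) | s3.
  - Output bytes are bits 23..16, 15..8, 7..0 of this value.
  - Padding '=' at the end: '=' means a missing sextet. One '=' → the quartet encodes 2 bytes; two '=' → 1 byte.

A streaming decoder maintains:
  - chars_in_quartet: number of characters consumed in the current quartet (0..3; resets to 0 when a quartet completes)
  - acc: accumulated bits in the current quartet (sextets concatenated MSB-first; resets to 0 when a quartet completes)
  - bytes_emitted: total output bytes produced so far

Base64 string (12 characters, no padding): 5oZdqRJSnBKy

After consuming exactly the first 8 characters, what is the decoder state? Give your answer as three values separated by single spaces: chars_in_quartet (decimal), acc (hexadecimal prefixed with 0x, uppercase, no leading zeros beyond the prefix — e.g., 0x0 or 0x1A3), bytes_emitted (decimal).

Answer: 0 0x0 6

Derivation:
After char 0 ('5'=57): chars_in_quartet=1 acc=0x39 bytes_emitted=0
After char 1 ('o'=40): chars_in_quartet=2 acc=0xE68 bytes_emitted=0
After char 2 ('Z'=25): chars_in_quartet=3 acc=0x39A19 bytes_emitted=0
After char 3 ('d'=29): chars_in_quartet=4 acc=0xE6865D -> emit E6 86 5D, reset; bytes_emitted=3
After char 4 ('q'=42): chars_in_quartet=1 acc=0x2A bytes_emitted=3
After char 5 ('R'=17): chars_in_quartet=2 acc=0xA91 bytes_emitted=3
After char 6 ('J'=9): chars_in_quartet=3 acc=0x2A449 bytes_emitted=3
After char 7 ('S'=18): chars_in_quartet=4 acc=0xA91252 -> emit A9 12 52, reset; bytes_emitted=6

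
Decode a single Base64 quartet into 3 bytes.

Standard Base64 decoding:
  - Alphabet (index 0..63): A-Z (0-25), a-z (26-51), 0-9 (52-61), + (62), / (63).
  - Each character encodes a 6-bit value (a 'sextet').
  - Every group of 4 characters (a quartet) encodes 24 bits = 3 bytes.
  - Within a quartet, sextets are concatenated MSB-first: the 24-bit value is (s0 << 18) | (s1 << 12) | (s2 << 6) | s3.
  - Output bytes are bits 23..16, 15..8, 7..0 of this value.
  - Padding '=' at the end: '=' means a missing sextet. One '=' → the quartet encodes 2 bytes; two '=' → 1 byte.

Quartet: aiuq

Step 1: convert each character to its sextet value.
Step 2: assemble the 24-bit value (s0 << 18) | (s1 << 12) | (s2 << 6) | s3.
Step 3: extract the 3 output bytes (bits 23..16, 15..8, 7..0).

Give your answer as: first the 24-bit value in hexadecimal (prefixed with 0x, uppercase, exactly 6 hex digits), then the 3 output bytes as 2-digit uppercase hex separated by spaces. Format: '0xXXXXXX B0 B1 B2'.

Answer: 0x6A2BAA 6A 2B AA

Derivation:
Sextets: a=26, i=34, u=46, q=42
24-bit: (26<<18) | (34<<12) | (46<<6) | 42
      = 0x680000 | 0x022000 | 0x000B80 | 0x00002A
      = 0x6A2BAA
Bytes: (v>>16)&0xFF=6A, (v>>8)&0xFF=2B, v&0xFF=AA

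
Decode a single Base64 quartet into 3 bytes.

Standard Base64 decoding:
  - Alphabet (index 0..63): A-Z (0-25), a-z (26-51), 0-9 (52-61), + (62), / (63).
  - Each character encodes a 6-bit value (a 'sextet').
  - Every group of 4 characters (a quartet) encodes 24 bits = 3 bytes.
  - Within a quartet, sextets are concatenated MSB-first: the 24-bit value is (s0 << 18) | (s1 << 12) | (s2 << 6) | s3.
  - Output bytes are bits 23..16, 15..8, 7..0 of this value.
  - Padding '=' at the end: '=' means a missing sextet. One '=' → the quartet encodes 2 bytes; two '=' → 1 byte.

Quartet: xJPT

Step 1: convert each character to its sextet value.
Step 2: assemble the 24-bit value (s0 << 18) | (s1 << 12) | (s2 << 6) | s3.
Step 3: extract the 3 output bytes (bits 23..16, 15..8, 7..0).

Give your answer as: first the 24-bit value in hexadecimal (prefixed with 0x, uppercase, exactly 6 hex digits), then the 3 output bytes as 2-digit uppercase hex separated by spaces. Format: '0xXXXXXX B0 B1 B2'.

Sextets: x=49, J=9, P=15, T=19
24-bit: (49<<18) | (9<<12) | (15<<6) | 19
      = 0xC40000 | 0x009000 | 0x0003C0 | 0x000013
      = 0xC493D3
Bytes: (v>>16)&0xFF=C4, (v>>8)&0xFF=93, v&0xFF=D3

Answer: 0xC493D3 C4 93 D3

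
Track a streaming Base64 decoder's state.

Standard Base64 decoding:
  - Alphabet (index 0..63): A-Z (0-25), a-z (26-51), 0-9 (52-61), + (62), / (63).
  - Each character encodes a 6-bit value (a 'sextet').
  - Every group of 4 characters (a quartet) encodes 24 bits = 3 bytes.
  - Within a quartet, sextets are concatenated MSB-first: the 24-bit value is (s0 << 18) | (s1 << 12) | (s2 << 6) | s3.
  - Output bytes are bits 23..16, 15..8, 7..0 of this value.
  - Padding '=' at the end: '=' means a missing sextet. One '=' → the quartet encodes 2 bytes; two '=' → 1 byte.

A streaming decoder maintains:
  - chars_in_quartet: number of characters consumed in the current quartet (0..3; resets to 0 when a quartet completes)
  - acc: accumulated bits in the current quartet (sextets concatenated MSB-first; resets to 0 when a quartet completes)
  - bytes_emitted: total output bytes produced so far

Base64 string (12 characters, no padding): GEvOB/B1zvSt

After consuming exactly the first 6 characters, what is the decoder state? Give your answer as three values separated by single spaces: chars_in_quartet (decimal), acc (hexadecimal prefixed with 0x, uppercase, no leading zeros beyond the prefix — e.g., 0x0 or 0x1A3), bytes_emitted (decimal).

After char 0 ('G'=6): chars_in_quartet=1 acc=0x6 bytes_emitted=0
After char 1 ('E'=4): chars_in_quartet=2 acc=0x184 bytes_emitted=0
After char 2 ('v'=47): chars_in_quartet=3 acc=0x612F bytes_emitted=0
After char 3 ('O'=14): chars_in_quartet=4 acc=0x184BCE -> emit 18 4B CE, reset; bytes_emitted=3
After char 4 ('B'=1): chars_in_quartet=1 acc=0x1 bytes_emitted=3
After char 5 ('/'=63): chars_in_quartet=2 acc=0x7F bytes_emitted=3

Answer: 2 0x7F 3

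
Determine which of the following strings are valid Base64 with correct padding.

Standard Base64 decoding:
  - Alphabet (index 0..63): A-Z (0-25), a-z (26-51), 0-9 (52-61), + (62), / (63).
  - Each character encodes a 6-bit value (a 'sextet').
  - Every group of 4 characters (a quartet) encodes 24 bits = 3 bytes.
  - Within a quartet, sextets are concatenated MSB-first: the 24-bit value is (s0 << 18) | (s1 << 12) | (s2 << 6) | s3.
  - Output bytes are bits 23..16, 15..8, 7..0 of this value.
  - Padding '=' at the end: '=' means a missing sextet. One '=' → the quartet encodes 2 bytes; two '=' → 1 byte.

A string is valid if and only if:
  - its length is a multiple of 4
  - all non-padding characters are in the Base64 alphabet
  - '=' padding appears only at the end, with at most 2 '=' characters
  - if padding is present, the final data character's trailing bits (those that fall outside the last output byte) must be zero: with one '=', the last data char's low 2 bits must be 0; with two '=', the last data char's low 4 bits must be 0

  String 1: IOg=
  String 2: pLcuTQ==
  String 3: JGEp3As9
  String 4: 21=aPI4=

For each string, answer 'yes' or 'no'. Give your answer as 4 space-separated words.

String 1: 'IOg=' → valid
String 2: 'pLcuTQ==' → valid
String 3: 'JGEp3As9' → valid
String 4: '21=aPI4=' → invalid (bad char(s): ['=']; '=' in middle)

Answer: yes yes yes no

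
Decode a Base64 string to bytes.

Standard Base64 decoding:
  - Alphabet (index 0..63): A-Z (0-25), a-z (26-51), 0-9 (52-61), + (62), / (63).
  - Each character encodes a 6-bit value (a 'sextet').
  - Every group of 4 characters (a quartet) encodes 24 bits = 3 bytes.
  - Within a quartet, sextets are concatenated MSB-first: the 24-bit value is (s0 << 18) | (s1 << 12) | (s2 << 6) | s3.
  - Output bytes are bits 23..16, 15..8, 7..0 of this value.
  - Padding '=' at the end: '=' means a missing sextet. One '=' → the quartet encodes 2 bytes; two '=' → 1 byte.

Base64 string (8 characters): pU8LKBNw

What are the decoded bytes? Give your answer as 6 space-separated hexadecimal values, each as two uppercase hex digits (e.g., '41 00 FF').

Answer: A5 4F 0B 28 13 70

Derivation:
After char 0 ('p'=41): chars_in_quartet=1 acc=0x29 bytes_emitted=0
After char 1 ('U'=20): chars_in_quartet=2 acc=0xA54 bytes_emitted=0
After char 2 ('8'=60): chars_in_quartet=3 acc=0x2953C bytes_emitted=0
After char 3 ('L'=11): chars_in_quartet=4 acc=0xA54F0B -> emit A5 4F 0B, reset; bytes_emitted=3
After char 4 ('K'=10): chars_in_quartet=1 acc=0xA bytes_emitted=3
After char 5 ('B'=1): chars_in_quartet=2 acc=0x281 bytes_emitted=3
After char 6 ('N'=13): chars_in_quartet=3 acc=0xA04D bytes_emitted=3
After char 7 ('w'=48): chars_in_quartet=4 acc=0x281370 -> emit 28 13 70, reset; bytes_emitted=6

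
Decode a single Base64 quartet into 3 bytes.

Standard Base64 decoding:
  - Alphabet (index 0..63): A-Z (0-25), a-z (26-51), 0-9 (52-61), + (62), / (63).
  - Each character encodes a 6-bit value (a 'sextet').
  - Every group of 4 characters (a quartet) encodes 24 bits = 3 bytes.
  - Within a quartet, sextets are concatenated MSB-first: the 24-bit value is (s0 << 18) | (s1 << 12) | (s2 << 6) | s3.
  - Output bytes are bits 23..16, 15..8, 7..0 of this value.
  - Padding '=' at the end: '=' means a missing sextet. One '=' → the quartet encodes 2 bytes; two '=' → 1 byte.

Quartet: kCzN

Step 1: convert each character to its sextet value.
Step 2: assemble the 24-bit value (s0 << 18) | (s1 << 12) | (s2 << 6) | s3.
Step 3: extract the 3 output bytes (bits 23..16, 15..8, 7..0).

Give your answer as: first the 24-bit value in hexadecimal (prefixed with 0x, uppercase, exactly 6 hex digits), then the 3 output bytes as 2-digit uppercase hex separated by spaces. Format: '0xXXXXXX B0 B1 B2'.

Sextets: k=36, C=2, z=51, N=13
24-bit: (36<<18) | (2<<12) | (51<<6) | 13
      = 0x900000 | 0x002000 | 0x000CC0 | 0x00000D
      = 0x902CCD
Bytes: (v>>16)&0xFF=90, (v>>8)&0xFF=2C, v&0xFF=CD

Answer: 0x902CCD 90 2C CD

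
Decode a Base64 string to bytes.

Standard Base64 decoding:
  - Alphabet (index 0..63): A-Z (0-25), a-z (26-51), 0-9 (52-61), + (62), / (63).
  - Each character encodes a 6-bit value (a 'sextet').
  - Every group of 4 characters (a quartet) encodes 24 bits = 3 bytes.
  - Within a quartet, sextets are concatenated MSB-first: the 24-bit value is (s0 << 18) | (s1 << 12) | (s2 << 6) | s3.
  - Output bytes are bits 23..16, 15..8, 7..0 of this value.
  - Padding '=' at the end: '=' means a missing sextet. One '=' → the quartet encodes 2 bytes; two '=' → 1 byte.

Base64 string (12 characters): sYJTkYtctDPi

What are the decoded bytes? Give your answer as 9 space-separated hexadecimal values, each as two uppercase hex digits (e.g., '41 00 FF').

After char 0 ('s'=44): chars_in_quartet=1 acc=0x2C bytes_emitted=0
After char 1 ('Y'=24): chars_in_quartet=2 acc=0xB18 bytes_emitted=0
After char 2 ('J'=9): chars_in_quartet=3 acc=0x2C609 bytes_emitted=0
After char 3 ('T'=19): chars_in_quartet=4 acc=0xB18253 -> emit B1 82 53, reset; bytes_emitted=3
After char 4 ('k'=36): chars_in_quartet=1 acc=0x24 bytes_emitted=3
After char 5 ('Y'=24): chars_in_quartet=2 acc=0x918 bytes_emitted=3
After char 6 ('t'=45): chars_in_quartet=3 acc=0x2462D bytes_emitted=3
After char 7 ('c'=28): chars_in_quartet=4 acc=0x918B5C -> emit 91 8B 5C, reset; bytes_emitted=6
After char 8 ('t'=45): chars_in_quartet=1 acc=0x2D bytes_emitted=6
After char 9 ('D'=3): chars_in_quartet=2 acc=0xB43 bytes_emitted=6
After char 10 ('P'=15): chars_in_quartet=3 acc=0x2D0CF bytes_emitted=6
After char 11 ('i'=34): chars_in_quartet=4 acc=0xB433E2 -> emit B4 33 E2, reset; bytes_emitted=9

Answer: B1 82 53 91 8B 5C B4 33 E2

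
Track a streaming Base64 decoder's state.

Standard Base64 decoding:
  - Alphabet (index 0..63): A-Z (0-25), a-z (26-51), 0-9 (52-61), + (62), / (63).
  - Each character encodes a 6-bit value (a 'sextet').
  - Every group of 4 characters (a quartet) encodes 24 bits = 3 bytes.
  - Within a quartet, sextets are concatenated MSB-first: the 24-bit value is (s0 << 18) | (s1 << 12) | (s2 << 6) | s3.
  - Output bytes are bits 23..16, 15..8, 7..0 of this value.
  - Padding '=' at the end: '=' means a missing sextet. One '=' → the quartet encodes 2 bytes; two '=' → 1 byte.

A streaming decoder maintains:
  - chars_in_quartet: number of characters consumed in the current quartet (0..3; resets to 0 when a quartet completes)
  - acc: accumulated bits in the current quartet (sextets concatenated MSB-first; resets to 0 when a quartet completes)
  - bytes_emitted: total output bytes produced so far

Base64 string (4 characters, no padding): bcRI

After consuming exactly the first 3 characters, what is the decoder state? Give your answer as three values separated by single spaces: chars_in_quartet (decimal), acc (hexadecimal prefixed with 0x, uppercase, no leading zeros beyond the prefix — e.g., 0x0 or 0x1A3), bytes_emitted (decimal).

After char 0 ('b'=27): chars_in_quartet=1 acc=0x1B bytes_emitted=0
After char 1 ('c'=28): chars_in_quartet=2 acc=0x6DC bytes_emitted=0
After char 2 ('R'=17): chars_in_quartet=3 acc=0x1B711 bytes_emitted=0

Answer: 3 0x1B711 0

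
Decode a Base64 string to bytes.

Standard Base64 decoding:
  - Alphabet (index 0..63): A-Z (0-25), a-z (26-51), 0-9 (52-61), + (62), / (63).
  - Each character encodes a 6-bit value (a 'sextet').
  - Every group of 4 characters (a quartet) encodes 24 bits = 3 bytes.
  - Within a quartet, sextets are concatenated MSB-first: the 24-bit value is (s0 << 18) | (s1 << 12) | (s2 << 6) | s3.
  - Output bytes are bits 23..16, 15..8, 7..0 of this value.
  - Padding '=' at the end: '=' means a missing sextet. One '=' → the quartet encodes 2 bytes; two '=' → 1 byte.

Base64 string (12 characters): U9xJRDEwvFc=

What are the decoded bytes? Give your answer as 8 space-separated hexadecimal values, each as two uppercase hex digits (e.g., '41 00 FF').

After char 0 ('U'=20): chars_in_quartet=1 acc=0x14 bytes_emitted=0
After char 1 ('9'=61): chars_in_quartet=2 acc=0x53D bytes_emitted=0
After char 2 ('x'=49): chars_in_quartet=3 acc=0x14F71 bytes_emitted=0
After char 3 ('J'=9): chars_in_quartet=4 acc=0x53DC49 -> emit 53 DC 49, reset; bytes_emitted=3
After char 4 ('R'=17): chars_in_quartet=1 acc=0x11 bytes_emitted=3
After char 5 ('D'=3): chars_in_quartet=2 acc=0x443 bytes_emitted=3
After char 6 ('E'=4): chars_in_quartet=3 acc=0x110C4 bytes_emitted=3
After char 7 ('w'=48): chars_in_quartet=4 acc=0x443130 -> emit 44 31 30, reset; bytes_emitted=6
After char 8 ('v'=47): chars_in_quartet=1 acc=0x2F bytes_emitted=6
After char 9 ('F'=5): chars_in_quartet=2 acc=0xBC5 bytes_emitted=6
After char 10 ('c'=28): chars_in_quartet=3 acc=0x2F15C bytes_emitted=6
Padding '=': partial quartet acc=0x2F15C -> emit BC 57; bytes_emitted=8

Answer: 53 DC 49 44 31 30 BC 57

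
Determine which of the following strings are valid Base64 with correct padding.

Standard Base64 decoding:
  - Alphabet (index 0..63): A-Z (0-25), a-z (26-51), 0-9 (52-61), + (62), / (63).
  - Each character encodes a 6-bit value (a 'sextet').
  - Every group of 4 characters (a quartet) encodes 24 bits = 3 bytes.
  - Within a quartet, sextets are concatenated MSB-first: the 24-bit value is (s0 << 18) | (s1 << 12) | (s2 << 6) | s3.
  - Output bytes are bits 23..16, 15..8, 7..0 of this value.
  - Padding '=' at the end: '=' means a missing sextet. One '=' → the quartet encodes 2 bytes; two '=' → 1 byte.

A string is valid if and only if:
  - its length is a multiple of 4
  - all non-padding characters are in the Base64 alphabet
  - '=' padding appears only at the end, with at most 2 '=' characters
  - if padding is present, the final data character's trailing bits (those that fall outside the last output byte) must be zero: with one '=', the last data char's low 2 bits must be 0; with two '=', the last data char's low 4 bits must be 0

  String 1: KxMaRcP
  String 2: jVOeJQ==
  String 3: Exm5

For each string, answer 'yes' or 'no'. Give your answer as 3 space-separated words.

Answer: no yes yes

Derivation:
String 1: 'KxMaRcP' → invalid (len=7 not mult of 4)
String 2: 'jVOeJQ==' → valid
String 3: 'Exm5' → valid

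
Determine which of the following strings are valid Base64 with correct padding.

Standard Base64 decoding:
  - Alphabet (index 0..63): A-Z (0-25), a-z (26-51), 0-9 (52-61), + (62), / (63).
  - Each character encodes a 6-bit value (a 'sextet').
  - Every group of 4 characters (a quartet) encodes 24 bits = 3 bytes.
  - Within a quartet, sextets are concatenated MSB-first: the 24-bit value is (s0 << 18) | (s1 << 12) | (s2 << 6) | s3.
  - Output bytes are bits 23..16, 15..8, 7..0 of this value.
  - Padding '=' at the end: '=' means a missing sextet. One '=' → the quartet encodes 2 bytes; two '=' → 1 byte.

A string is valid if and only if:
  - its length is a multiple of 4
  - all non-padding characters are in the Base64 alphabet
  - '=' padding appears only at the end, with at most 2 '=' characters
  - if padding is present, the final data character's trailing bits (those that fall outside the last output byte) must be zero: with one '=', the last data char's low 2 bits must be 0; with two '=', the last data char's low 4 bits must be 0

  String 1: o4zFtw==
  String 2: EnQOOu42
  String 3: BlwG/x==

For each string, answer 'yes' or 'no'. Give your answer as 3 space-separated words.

String 1: 'o4zFtw==' → valid
String 2: 'EnQOOu42' → valid
String 3: 'BlwG/x==' → invalid (bad trailing bits)

Answer: yes yes no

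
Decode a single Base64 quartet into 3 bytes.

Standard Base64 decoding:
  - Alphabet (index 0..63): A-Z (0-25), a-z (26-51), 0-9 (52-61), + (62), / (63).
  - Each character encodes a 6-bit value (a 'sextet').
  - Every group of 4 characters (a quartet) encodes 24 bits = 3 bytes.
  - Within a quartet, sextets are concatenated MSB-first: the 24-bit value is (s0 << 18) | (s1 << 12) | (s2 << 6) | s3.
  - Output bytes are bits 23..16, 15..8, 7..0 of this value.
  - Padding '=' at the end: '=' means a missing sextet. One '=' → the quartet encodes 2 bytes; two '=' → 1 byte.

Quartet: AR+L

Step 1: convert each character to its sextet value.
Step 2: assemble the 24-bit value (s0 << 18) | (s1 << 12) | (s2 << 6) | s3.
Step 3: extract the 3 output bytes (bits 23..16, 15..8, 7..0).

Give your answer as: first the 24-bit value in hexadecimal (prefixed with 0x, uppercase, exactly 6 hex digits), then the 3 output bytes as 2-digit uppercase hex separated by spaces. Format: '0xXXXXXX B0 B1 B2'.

Sextets: A=0, R=17, +=62, L=11
24-bit: (0<<18) | (17<<12) | (62<<6) | 11
      = 0x000000 | 0x011000 | 0x000F80 | 0x00000B
      = 0x011F8B
Bytes: (v>>16)&0xFF=01, (v>>8)&0xFF=1F, v&0xFF=8B

Answer: 0x011F8B 01 1F 8B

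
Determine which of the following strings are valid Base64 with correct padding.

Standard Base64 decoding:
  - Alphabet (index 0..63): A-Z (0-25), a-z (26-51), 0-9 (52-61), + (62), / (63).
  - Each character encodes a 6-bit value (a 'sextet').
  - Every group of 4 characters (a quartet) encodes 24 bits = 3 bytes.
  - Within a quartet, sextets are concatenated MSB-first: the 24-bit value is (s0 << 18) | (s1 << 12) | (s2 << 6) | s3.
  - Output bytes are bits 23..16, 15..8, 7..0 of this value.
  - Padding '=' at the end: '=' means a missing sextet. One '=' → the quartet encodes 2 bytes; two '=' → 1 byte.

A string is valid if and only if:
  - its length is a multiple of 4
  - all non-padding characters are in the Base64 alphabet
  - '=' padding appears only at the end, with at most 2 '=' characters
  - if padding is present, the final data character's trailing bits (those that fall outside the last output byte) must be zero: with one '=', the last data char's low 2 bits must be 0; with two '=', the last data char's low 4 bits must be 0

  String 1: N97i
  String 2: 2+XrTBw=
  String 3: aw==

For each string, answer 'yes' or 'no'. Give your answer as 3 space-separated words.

Answer: yes yes yes

Derivation:
String 1: 'N97i' → valid
String 2: '2+XrTBw=' → valid
String 3: 'aw==' → valid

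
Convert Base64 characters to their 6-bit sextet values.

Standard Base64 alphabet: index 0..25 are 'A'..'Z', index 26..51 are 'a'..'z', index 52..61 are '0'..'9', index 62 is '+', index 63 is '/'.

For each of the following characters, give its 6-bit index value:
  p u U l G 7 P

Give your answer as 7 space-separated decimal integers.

'p': a..z range, 26 + ord('p') − ord('a') = 41
'u': a..z range, 26 + ord('u') − ord('a') = 46
'U': A..Z range, ord('U') − ord('A') = 20
'l': a..z range, 26 + ord('l') − ord('a') = 37
'G': A..Z range, ord('G') − ord('A') = 6
'7': 0..9 range, 52 + ord('7') − ord('0') = 59
'P': A..Z range, ord('P') − ord('A') = 15

Answer: 41 46 20 37 6 59 15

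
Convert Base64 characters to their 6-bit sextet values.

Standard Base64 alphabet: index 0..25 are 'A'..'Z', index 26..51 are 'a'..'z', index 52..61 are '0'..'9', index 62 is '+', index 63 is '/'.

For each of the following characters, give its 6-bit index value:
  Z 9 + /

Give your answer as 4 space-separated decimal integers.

'Z': A..Z range, ord('Z') − ord('A') = 25
'9': 0..9 range, 52 + ord('9') − ord('0') = 61
'+': index 62
'/': index 63

Answer: 25 61 62 63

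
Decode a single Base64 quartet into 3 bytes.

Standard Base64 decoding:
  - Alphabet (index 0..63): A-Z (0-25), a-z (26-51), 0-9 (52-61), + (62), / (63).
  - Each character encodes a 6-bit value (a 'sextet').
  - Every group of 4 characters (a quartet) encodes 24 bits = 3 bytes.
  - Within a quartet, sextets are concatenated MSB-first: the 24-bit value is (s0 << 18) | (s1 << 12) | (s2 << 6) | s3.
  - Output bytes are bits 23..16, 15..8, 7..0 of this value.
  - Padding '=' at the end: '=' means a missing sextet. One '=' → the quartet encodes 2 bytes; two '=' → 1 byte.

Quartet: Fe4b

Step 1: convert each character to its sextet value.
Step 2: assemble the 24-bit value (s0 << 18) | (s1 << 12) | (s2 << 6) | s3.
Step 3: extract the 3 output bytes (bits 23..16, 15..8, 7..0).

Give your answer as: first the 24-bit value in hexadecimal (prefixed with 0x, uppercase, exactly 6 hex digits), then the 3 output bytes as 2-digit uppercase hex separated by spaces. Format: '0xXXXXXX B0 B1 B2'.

Sextets: F=5, e=30, 4=56, b=27
24-bit: (5<<18) | (30<<12) | (56<<6) | 27
      = 0x140000 | 0x01E000 | 0x000E00 | 0x00001B
      = 0x15EE1B
Bytes: (v>>16)&0xFF=15, (v>>8)&0xFF=EE, v&0xFF=1B

Answer: 0x15EE1B 15 EE 1B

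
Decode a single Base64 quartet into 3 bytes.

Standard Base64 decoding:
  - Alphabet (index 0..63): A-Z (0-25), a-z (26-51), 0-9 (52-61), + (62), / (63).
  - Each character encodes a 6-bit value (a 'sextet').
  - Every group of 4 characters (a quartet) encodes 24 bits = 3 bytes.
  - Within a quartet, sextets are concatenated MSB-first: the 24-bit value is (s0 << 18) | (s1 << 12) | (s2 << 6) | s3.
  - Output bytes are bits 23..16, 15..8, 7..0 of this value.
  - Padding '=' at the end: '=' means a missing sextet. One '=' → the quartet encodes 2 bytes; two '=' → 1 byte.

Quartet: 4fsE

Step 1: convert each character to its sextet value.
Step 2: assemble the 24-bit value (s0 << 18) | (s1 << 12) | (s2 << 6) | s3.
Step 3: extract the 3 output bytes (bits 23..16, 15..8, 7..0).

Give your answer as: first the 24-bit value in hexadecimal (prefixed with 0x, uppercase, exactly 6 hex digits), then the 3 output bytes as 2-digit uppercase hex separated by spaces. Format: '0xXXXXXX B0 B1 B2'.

Sextets: 4=56, f=31, s=44, E=4
24-bit: (56<<18) | (31<<12) | (44<<6) | 4
      = 0xE00000 | 0x01F000 | 0x000B00 | 0x000004
      = 0xE1FB04
Bytes: (v>>16)&0xFF=E1, (v>>8)&0xFF=FB, v&0xFF=04

Answer: 0xE1FB04 E1 FB 04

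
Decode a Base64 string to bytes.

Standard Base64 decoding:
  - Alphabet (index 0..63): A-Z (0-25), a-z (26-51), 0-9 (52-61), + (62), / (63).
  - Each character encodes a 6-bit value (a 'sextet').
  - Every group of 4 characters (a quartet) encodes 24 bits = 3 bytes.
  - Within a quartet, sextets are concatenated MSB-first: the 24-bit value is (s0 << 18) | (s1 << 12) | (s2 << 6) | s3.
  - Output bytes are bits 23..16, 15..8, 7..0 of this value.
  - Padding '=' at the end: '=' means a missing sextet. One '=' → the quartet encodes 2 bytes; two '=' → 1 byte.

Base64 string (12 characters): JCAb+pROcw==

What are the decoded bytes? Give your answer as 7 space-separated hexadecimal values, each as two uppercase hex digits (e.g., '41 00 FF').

After char 0 ('J'=9): chars_in_quartet=1 acc=0x9 bytes_emitted=0
After char 1 ('C'=2): chars_in_quartet=2 acc=0x242 bytes_emitted=0
After char 2 ('A'=0): chars_in_quartet=3 acc=0x9080 bytes_emitted=0
After char 3 ('b'=27): chars_in_quartet=4 acc=0x24201B -> emit 24 20 1B, reset; bytes_emitted=3
After char 4 ('+'=62): chars_in_quartet=1 acc=0x3E bytes_emitted=3
After char 5 ('p'=41): chars_in_quartet=2 acc=0xFA9 bytes_emitted=3
After char 6 ('R'=17): chars_in_quartet=3 acc=0x3EA51 bytes_emitted=3
After char 7 ('O'=14): chars_in_quartet=4 acc=0xFA944E -> emit FA 94 4E, reset; bytes_emitted=6
After char 8 ('c'=28): chars_in_quartet=1 acc=0x1C bytes_emitted=6
After char 9 ('w'=48): chars_in_quartet=2 acc=0x730 bytes_emitted=6
Padding '==': partial quartet acc=0x730 -> emit 73; bytes_emitted=7

Answer: 24 20 1B FA 94 4E 73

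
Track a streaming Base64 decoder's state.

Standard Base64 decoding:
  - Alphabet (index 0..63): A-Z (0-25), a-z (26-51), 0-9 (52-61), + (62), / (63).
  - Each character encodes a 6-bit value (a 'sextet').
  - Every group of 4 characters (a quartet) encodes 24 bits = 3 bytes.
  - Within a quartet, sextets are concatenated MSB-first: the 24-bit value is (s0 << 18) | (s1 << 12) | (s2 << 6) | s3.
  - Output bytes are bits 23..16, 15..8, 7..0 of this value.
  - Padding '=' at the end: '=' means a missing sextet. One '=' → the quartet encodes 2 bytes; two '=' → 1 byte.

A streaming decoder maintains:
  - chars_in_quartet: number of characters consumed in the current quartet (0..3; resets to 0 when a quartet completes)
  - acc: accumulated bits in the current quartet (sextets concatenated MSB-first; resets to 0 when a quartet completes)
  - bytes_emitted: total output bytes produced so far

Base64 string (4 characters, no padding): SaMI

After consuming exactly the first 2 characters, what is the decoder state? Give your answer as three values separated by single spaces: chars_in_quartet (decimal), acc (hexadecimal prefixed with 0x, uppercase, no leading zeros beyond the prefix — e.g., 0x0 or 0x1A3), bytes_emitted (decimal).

After char 0 ('S'=18): chars_in_quartet=1 acc=0x12 bytes_emitted=0
After char 1 ('a'=26): chars_in_quartet=2 acc=0x49A bytes_emitted=0

Answer: 2 0x49A 0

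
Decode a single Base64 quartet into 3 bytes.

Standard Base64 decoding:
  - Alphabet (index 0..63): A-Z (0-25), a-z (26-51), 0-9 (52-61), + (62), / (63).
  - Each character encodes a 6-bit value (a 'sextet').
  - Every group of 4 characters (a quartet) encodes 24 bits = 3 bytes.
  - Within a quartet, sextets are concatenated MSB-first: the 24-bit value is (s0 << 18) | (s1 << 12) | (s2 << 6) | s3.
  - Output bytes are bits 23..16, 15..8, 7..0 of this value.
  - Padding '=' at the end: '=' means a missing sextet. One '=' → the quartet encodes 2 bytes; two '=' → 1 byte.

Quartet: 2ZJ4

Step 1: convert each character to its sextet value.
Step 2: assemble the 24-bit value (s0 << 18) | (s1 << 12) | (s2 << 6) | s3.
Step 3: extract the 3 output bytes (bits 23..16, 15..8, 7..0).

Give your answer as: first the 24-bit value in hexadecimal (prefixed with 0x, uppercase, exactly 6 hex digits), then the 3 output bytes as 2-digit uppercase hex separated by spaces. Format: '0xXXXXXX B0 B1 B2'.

Sextets: 2=54, Z=25, J=9, 4=56
24-bit: (54<<18) | (25<<12) | (9<<6) | 56
      = 0xD80000 | 0x019000 | 0x000240 | 0x000038
      = 0xD99278
Bytes: (v>>16)&0xFF=D9, (v>>8)&0xFF=92, v&0xFF=78

Answer: 0xD99278 D9 92 78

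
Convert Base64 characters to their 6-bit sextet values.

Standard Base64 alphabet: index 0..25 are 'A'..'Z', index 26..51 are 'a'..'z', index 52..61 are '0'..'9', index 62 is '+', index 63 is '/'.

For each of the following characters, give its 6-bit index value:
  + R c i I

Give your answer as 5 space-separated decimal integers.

'+': index 62
'R': A..Z range, ord('R') − ord('A') = 17
'c': a..z range, 26 + ord('c') − ord('a') = 28
'i': a..z range, 26 + ord('i') − ord('a') = 34
'I': A..Z range, ord('I') − ord('A') = 8

Answer: 62 17 28 34 8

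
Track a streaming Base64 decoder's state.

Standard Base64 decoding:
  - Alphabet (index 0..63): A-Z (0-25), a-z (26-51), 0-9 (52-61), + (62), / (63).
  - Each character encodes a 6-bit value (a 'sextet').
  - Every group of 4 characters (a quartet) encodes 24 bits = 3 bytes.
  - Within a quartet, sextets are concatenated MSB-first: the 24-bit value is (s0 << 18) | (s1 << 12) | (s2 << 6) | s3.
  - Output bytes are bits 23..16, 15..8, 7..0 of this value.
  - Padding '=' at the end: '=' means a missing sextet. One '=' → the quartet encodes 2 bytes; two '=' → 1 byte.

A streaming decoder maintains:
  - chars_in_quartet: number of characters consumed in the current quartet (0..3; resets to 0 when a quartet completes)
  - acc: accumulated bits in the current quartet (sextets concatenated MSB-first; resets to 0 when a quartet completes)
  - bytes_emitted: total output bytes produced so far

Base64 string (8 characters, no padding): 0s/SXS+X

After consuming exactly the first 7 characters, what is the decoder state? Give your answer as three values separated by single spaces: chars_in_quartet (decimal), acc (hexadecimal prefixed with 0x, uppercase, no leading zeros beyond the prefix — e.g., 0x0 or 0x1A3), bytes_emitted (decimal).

After char 0 ('0'=52): chars_in_quartet=1 acc=0x34 bytes_emitted=0
After char 1 ('s'=44): chars_in_quartet=2 acc=0xD2C bytes_emitted=0
After char 2 ('/'=63): chars_in_quartet=3 acc=0x34B3F bytes_emitted=0
After char 3 ('S'=18): chars_in_quartet=4 acc=0xD2CFD2 -> emit D2 CF D2, reset; bytes_emitted=3
After char 4 ('X'=23): chars_in_quartet=1 acc=0x17 bytes_emitted=3
After char 5 ('S'=18): chars_in_quartet=2 acc=0x5D2 bytes_emitted=3
After char 6 ('+'=62): chars_in_quartet=3 acc=0x174BE bytes_emitted=3

Answer: 3 0x174BE 3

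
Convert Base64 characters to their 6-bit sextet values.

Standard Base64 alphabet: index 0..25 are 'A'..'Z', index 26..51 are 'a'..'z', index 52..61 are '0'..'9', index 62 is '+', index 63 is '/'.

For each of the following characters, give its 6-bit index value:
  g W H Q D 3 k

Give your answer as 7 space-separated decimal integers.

Answer: 32 22 7 16 3 55 36

Derivation:
'g': a..z range, 26 + ord('g') − ord('a') = 32
'W': A..Z range, ord('W') − ord('A') = 22
'H': A..Z range, ord('H') − ord('A') = 7
'Q': A..Z range, ord('Q') − ord('A') = 16
'D': A..Z range, ord('D') − ord('A') = 3
'3': 0..9 range, 52 + ord('3') − ord('0') = 55
'k': a..z range, 26 + ord('k') − ord('a') = 36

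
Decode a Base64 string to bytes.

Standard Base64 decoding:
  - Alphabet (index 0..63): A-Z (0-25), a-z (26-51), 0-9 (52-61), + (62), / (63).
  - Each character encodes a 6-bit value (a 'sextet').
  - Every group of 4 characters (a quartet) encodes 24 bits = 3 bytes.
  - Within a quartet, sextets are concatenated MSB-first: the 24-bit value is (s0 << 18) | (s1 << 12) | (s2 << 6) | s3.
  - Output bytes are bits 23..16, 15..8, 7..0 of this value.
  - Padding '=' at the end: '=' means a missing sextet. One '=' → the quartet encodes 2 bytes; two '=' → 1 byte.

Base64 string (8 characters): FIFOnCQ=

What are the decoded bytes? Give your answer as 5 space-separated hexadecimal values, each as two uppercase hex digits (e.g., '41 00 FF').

After char 0 ('F'=5): chars_in_quartet=1 acc=0x5 bytes_emitted=0
After char 1 ('I'=8): chars_in_quartet=2 acc=0x148 bytes_emitted=0
After char 2 ('F'=5): chars_in_quartet=3 acc=0x5205 bytes_emitted=0
After char 3 ('O'=14): chars_in_quartet=4 acc=0x14814E -> emit 14 81 4E, reset; bytes_emitted=3
After char 4 ('n'=39): chars_in_quartet=1 acc=0x27 bytes_emitted=3
After char 5 ('C'=2): chars_in_quartet=2 acc=0x9C2 bytes_emitted=3
After char 6 ('Q'=16): chars_in_quartet=3 acc=0x27090 bytes_emitted=3
Padding '=': partial quartet acc=0x27090 -> emit 9C 24; bytes_emitted=5

Answer: 14 81 4E 9C 24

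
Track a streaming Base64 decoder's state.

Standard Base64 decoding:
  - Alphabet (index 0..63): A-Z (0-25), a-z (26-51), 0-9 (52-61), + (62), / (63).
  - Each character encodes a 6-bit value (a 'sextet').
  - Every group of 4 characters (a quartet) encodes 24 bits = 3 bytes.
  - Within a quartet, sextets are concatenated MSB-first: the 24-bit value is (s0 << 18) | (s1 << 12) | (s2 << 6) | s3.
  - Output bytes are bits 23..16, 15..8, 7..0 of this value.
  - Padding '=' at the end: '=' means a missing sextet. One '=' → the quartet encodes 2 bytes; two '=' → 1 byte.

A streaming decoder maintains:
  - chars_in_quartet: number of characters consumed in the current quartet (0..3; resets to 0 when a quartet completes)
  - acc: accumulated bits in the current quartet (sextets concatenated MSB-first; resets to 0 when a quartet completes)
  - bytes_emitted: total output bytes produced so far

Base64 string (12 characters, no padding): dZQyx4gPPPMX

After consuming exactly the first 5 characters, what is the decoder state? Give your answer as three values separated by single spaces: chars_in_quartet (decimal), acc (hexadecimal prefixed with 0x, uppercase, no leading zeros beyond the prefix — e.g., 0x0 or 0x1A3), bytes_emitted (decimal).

After char 0 ('d'=29): chars_in_quartet=1 acc=0x1D bytes_emitted=0
After char 1 ('Z'=25): chars_in_quartet=2 acc=0x759 bytes_emitted=0
After char 2 ('Q'=16): chars_in_quartet=3 acc=0x1D650 bytes_emitted=0
After char 3 ('y'=50): chars_in_quartet=4 acc=0x759432 -> emit 75 94 32, reset; bytes_emitted=3
After char 4 ('x'=49): chars_in_quartet=1 acc=0x31 bytes_emitted=3

Answer: 1 0x31 3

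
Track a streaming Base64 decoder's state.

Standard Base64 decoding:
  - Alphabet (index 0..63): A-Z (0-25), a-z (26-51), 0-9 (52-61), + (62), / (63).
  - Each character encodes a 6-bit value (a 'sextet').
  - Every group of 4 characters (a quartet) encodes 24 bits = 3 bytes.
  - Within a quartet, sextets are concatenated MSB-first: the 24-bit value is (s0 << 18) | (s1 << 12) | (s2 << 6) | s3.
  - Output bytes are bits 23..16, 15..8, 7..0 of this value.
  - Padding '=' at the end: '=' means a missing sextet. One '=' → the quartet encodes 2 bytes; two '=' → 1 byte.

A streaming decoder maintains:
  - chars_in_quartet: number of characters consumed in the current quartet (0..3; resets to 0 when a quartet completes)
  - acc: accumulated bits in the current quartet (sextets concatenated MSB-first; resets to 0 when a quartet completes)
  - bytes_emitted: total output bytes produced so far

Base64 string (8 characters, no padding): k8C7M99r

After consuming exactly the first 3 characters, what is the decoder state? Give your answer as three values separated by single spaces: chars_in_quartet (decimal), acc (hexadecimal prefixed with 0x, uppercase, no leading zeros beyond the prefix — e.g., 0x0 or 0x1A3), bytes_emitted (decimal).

After char 0 ('k'=36): chars_in_quartet=1 acc=0x24 bytes_emitted=0
After char 1 ('8'=60): chars_in_quartet=2 acc=0x93C bytes_emitted=0
After char 2 ('C'=2): chars_in_quartet=3 acc=0x24F02 bytes_emitted=0

Answer: 3 0x24F02 0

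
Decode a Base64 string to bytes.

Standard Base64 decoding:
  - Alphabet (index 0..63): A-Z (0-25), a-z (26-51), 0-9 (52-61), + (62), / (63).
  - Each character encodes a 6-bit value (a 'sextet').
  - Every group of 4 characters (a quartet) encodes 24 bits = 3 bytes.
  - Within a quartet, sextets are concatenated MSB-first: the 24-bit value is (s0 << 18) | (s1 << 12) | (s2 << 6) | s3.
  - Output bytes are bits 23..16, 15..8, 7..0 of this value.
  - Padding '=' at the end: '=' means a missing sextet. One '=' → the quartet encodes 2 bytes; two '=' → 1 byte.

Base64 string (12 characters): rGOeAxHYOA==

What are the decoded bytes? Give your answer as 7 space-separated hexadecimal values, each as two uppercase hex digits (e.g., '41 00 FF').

Answer: AC 63 9E 03 11 D8 38

Derivation:
After char 0 ('r'=43): chars_in_quartet=1 acc=0x2B bytes_emitted=0
After char 1 ('G'=6): chars_in_quartet=2 acc=0xAC6 bytes_emitted=0
After char 2 ('O'=14): chars_in_quartet=3 acc=0x2B18E bytes_emitted=0
After char 3 ('e'=30): chars_in_quartet=4 acc=0xAC639E -> emit AC 63 9E, reset; bytes_emitted=3
After char 4 ('A'=0): chars_in_quartet=1 acc=0x0 bytes_emitted=3
After char 5 ('x'=49): chars_in_quartet=2 acc=0x31 bytes_emitted=3
After char 6 ('H'=7): chars_in_quartet=3 acc=0xC47 bytes_emitted=3
After char 7 ('Y'=24): chars_in_quartet=4 acc=0x311D8 -> emit 03 11 D8, reset; bytes_emitted=6
After char 8 ('O'=14): chars_in_quartet=1 acc=0xE bytes_emitted=6
After char 9 ('A'=0): chars_in_quartet=2 acc=0x380 bytes_emitted=6
Padding '==': partial quartet acc=0x380 -> emit 38; bytes_emitted=7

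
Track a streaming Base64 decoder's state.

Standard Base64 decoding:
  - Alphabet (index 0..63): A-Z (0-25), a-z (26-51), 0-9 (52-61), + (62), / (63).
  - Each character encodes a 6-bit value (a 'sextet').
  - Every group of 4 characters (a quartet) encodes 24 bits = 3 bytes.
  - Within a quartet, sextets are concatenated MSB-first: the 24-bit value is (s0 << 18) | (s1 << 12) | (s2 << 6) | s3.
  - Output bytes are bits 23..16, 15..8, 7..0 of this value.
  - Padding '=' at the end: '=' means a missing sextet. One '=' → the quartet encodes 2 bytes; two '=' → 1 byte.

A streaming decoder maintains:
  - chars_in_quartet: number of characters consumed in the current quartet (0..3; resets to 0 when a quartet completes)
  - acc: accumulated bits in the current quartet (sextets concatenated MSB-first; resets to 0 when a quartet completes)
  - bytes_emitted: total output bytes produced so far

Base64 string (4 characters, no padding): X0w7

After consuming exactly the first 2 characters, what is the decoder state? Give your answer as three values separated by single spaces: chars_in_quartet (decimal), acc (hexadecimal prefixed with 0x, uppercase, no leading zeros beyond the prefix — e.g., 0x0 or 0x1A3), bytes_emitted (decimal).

Answer: 2 0x5F4 0

Derivation:
After char 0 ('X'=23): chars_in_quartet=1 acc=0x17 bytes_emitted=0
After char 1 ('0'=52): chars_in_quartet=2 acc=0x5F4 bytes_emitted=0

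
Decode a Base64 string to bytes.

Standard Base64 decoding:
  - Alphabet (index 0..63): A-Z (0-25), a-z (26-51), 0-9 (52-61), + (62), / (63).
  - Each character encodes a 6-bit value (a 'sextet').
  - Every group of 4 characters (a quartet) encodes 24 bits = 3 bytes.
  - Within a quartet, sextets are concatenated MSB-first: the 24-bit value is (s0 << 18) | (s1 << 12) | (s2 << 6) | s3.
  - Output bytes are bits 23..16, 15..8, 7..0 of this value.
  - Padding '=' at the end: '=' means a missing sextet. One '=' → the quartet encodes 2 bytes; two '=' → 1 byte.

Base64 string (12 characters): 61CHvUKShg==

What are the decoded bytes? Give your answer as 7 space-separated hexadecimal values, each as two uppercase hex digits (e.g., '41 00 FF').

After char 0 ('6'=58): chars_in_quartet=1 acc=0x3A bytes_emitted=0
After char 1 ('1'=53): chars_in_quartet=2 acc=0xEB5 bytes_emitted=0
After char 2 ('C'=2): chars_in_quartet=3 acc=0x3AD42 bytes_emitted=0
After char 3 ('H'=7): chars_in_quartet=4 acc=0xEB5087 -> emit EB 50 87, reset; bytes_emitted=3
After char 4 ('v'=47): chars_in_quartet=1 acc=0x2F bytes_emitted=3
After char 5 ('U'=20): chars_in_quartet=2 acc=0xBD4 bytes_emitted=3
After char 6 ('K'=10): chars_in_quartet=3 acc=0x2F50A bytes_emitted=3
After char 7 ('S'=18): chars_in_quartet=4 acc=0xBD4292 -> emit BD 42 92, reset; bytes_emitted=6
After char 8 ('h'=33): chars_in_quartet=1 acc=0x21 bytes_emitted=6
After char 9 ('g'=32): chars_in_quartet=2 acc=0x860 bytes_emitted=6
Padding '==': partial quartet acc=0x860 -> emit 86; bytes_emitted=7

Answer: EB 50 87 BD 42 92 86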